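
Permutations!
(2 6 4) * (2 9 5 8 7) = (2 6 4 9 5 8 7) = [0, 1, 6, 3, 9, 8, 4, 2, 7, 5]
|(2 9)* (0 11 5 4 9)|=6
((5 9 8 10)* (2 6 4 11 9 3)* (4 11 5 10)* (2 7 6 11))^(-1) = ((2 11 9 8 4 5 3 7 6))^(-1) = (2 6 7 3 5 4 8 9 11)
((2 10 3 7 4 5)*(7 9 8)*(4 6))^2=(2 3 8 6 5 10 9 7 4)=((2 10 3 9 8 7 6 4 5))^2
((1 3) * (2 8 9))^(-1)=((1 3)(2 8 9))^(-1)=(1 3)(2 9 8)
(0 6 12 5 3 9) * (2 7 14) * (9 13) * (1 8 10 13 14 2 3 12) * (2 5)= (0 6 1 8 10 13 9)(2 7 5 12)(3 14)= [6, 8, 7, 14, 4, 12, 1, 5, 10, 0, 13, 11, 2, 9, 3]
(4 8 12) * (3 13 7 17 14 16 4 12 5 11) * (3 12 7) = (3 13)(4 8 5 11 12 7 17 14 16) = [0, 1, 2, 13, 8, 11, 6, 17, 5, 9, 10, 12, 7, 3, 16, 15, 4, 14]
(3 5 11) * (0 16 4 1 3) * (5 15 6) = [16, 3, 2, 15, 1, 11, 5, 7, 8, 9, 10, 0, 12, 13, 14, 6, 4] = (0 16 4 1 3 15 6 5 11)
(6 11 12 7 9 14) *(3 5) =(3 5)(6 11 12 7 9 14) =[0, 1, 2, 5, 4, 3, 11, 9, 8, 14, 10, 12, 7, 13, 6]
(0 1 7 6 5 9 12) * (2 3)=(0 1 7 6 5 9 12)(2 3)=[1, 7, 3, 2, 4, 9, 5, 6, 8, 12, 10, 11, 0]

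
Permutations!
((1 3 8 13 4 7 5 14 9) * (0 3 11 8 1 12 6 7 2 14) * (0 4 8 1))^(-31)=((0 3)(1 11)(2 14 9 12 6 7 5 4)(8 13))^(-31)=(0 3)(1 11)(2 14 9 12 6 7 5 4)(8 13)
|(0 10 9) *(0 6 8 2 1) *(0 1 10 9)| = 6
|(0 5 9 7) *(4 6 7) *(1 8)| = |(0 5 9 4 6 7)(1 8)| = 6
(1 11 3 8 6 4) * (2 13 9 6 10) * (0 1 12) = (0 1 11 3 8 10 2 13 9 6 4 12) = [1, 11, 13, 8, 12, 5, 4, 7, 10, 6, 2, 3, 0, 9]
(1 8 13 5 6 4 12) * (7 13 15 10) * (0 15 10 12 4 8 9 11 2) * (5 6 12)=(0 15 5 12 1 9 11 2)(6 8 10 7 13)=[15, 9, 0, 3, 4, 12, 8, 13, 10, 11, 7, 2, 1, 6, 14, 5]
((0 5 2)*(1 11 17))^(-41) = ((0 5 2)(1 11 17))^(-41) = (0 5 2)(1 11 17)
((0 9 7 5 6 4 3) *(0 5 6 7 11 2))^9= ((0 9 11 2)(3 5 7 6 4))^9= (0 9 11 2)(3 4 6 7 5)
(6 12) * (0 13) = (0 13)(6 12) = [13, 1, 2, 3, 4, 5, 12, 7, 8, 9, 10, 11, 6, 0]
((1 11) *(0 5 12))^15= (12)(1 11)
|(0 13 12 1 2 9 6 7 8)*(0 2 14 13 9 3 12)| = 11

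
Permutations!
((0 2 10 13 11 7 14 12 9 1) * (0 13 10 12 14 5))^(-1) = (14)(0 5 7 11 13 1 9 12 2) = ((14)(0 2 12 9 1 13 11 7 5))^(-1)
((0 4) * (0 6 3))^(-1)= (0 3 6 4)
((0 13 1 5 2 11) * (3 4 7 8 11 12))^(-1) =((0 13 1 5 2 12 3 4 7 8 11))^(-1) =(0 11 8 7 4 3 12 2 5 1 13)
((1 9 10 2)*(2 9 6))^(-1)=((1 6 2)(9 10))^(-1)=(1 2 6)(9 10)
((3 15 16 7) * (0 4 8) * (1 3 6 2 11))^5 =((0 4 8)(1 3 15 16 7 6 2 11))^5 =(0 8 4)(1 6 15 11 7 3 2 16)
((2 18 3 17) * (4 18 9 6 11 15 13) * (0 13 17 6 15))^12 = ((0 13 4 18 3 6 11)(2 9 15 17))^12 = (0 6 18 13 11 3 4)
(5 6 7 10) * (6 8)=(5 8 6 7 10)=[0, 1, 2, 3, 4, 8, 7, 10, 6, 9, 5]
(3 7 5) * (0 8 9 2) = (0 8 9 2)(3 7 5) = [8, 1, 0, 7, 4, 3, 6, 5, 9, 2]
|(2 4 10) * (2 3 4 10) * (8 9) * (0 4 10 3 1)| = 6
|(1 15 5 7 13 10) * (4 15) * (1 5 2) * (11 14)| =4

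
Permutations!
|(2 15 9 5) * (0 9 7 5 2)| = 6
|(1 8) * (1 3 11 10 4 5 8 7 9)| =|(1 7 9)(3 11 10 4 5 8)| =6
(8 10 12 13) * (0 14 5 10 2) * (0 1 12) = (0 14 5 10)(1 12 13 8 2) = [14, 12, 1, 3, 4, 10, 6, 7, 2, 9, 0, 11, 13, 8, 5]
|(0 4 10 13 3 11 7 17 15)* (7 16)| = 10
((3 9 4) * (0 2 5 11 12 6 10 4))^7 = (0 4 12 2 3 6 5 9 10 11)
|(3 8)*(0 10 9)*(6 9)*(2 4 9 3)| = |(0 10 6 3 8 2 4 9)| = 8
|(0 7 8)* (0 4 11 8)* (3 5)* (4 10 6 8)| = 6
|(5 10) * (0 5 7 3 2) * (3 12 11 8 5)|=6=|(0 3 2)(5 10 7 12 11 8)|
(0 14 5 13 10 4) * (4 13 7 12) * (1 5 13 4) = (0 14 13 10 4)(1 5 7 12) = [14, 5, 2, 3, 0, 7, 6, 12, 8, 9, 4, 11, 1, 10, 13]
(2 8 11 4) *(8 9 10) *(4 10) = (2 9 4)(8 11 10) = [0, 1, 9, 3, 2, 5, 6, 7, 11, 4, 8, 10]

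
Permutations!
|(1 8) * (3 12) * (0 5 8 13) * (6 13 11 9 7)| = |(0 5 8 1 11 9 7 6 13)(3 12)| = 18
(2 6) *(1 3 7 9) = (1 3 7 9)(2 6) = [0, 3, 6, 7, 4, 5, 2, 9, 8, 1]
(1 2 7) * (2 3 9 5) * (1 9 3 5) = (1 5 2 7 9) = [0, 5, 7, 3, 4, 2, 6, 9, 8, 1]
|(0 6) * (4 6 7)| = 4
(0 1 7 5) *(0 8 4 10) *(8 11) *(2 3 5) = [1, 7, 3, 5, 10, 11, 6, 2, 4, 9, 0, 8] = (0 1 7 2 3 5 11 8 4 10)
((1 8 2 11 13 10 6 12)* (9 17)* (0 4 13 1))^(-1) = ((0 4 13 10 6 12)(1 8 2 11)(9 17))^(-1) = (0 12 6 10 13 4)(1 11 2 8)(9 17)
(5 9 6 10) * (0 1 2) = (0 1 2)(5 9 6 10) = [1, 2, 0, 3, 4, 9, 10, 7, 8, 6, 5]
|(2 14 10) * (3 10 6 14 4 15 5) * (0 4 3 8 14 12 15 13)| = |(0 4 13)(2 3 10)(5 8 14 6 12 15)| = 6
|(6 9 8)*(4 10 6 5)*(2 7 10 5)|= 6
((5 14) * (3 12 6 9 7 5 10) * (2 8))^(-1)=((2 8)(3 12 6 9 7 5 14 10))^(-1)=(2 8)(3 10 14 5 7 9 6 12)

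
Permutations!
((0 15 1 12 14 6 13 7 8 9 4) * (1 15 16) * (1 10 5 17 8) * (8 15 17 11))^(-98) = ((0 16 10 5 11 8 9 4)(1 12 14 6 13 7)(15 17))^(-98) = (17)(0 9 11 10)(1 13 14)(4 8 5 16)(6 12 7)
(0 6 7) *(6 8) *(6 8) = (8)(0 6 7) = [6, 1, 2, 3, 4, 5, 7, 0, 8]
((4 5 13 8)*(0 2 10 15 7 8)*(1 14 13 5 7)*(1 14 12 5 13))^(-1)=((0 2 10 15 14 1 12 5 13)(4 7 8))^(-1)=(0 13 5 12 1 14 15 10 2)(4 8 7)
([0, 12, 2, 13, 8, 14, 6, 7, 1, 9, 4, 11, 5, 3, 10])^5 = [0, 4, 2, 13, 14, 1, 6, 7, 10, 9, 5, 11, 8, 3, 12]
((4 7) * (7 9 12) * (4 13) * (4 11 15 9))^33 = ((7 13 11 15 9 12))^33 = (7 15)(9 13)(11 12)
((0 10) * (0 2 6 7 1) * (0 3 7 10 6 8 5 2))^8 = ((0 6 10)(1 3 7)(2 8 5))^8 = (0 10 6)(1 7 3)(2 5 8)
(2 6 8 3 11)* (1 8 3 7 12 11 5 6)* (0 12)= (0 12 11 2 1 8 7)(3 5 6)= [12, 8, 1, 5, 4, 6, 3, 0, 7, 9, 10, 2, 11]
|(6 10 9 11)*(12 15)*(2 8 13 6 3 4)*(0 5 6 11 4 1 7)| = |(0 5 6 10 9 4 2 8 13 11 3 1 7)(12 15)| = 26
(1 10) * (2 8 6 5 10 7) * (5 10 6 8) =(1 7 2 5 6 10) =[0, 7, 5, 3, 4, 6, 10, 2, 8, 9, 1]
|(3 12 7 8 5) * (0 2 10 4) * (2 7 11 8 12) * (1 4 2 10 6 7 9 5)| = 13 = |(0 9 5 3 10 2 6 7 12 11 8 1 4)|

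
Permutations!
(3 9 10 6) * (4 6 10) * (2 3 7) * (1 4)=(10)(1 4 6 7 2 3 9)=[0, 4, 3, 9, 6, 5, 7, 2, 8, 1, 10]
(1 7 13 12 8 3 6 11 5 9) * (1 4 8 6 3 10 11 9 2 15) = (1 7 13 12 6 9 4 8 10 11 5 2 15) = [0, 7, 15, 3, 8, 2, 9, 13, 10, 4, 11, 5, 6, 12, 14, 1]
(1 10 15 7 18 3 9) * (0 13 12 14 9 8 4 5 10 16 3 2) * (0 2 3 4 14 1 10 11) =(0 13 12 1 16 4 5 11)(3 8 14 9 10 15 7 18) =[13, 16, 2, 8, 5, 11, 6, 18, 14, 10, 15, 0, 1, 12, 9, 7, 4, 17, 3]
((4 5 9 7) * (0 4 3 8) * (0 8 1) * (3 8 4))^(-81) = ((0 3 1)(4 5 9 7 8))^(-81) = (4 8 7 9 5)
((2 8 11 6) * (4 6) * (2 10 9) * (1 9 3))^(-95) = ((1 9 2 8 11 4 6 10 3))^(-95) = (1 11 3 8 10 2 6 9 4)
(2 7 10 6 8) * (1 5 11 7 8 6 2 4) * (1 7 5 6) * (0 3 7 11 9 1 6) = [3, 0, 8, 7, 11, 9, 6, 10, 4, 1, 2, 5] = (0 3 7 10 2 8 4 11 5 9 1)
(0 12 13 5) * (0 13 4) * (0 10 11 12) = [0, 1, 2, 3, 10, 13, 6, 7, 8, 9, 11, 12, 4, 5] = (4 10 11 12)(5 13)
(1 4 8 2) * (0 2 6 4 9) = (0 2 1 9)(4 8 6) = [2, 9, 1, 3, 8, 5, 4, 7, 6, 0]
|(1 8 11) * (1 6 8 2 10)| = 3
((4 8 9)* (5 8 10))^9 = (4 9 8 5 10) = ((4 10 5 8 9))^9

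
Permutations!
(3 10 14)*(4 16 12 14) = [0, 1, 2, 10, 16, 5, 6, 7, 8, 9, 4, 11, 14, 13, 3, 15, 12] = (3 10 4 16 12 14)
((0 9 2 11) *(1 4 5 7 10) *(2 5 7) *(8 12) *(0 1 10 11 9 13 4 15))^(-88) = (0 7 15 4 1 13 11)(2 5 9)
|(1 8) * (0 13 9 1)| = |(0 13 9 1 8)| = 5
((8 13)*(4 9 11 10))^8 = (13)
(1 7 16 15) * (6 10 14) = [0, 7, 2, 3, 4, 5, 10, 16, 8, 9, 14, 11, 12, 13, 6, 1, 15] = (1 7 16 15)(6 10 14)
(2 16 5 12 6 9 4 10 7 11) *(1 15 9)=(1 15 9 4 10 7 11 2 16 5 12 6)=[0, 15, 16, 3, 10, 12, 1, 11, 8, 4, 7, 2, 6, 13, 14, 9, 5]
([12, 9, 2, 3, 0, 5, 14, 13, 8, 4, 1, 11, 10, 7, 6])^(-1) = [4, 10, 2, 3, 9, 5, 14, 13, 8, 1, 12, 11, 0, 7, 6]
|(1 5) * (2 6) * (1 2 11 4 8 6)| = 12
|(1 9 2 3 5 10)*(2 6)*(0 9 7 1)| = 14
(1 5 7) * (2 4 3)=(1 5 7)(2 4 3)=[0, 5, 4, 2, 3, 7, 6, 1]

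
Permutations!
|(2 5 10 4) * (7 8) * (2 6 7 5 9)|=|(2 9)(4 6 7 8 5 10)|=6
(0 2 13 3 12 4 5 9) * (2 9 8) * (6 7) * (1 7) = (0 9)(1 7 6)(2 13 3 12 4 5 8) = [9, 7, 13, 12, 5, 8, 1, 6, 2, 0, 10, 11, 4, 3]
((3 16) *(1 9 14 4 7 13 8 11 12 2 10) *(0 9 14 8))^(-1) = ((0 9 8 11 12 2 10 1 14 4 7 13)(3 16))^(-1) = (0 13 7 4 14 1 10 2 12 11 8 9)(3 16)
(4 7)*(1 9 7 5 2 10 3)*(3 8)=(1 9 7 4 5 2 10 8 3)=[0, 9, 10, 1, 5, 2, 6, 4, 3, 7, 8]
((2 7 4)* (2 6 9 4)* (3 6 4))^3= (9)(2 7)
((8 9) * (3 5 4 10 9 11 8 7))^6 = ((3 5 4 10 9 7)(8 11))^6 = (11)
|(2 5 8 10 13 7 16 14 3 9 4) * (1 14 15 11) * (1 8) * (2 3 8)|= 33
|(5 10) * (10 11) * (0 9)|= |(0 9)(5 11 10)|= 6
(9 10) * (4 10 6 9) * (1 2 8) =(1 2 8)(4 10)(6 9) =[0, 2, 8, 3, 10, 5, 9, 7, 1, 6, 4]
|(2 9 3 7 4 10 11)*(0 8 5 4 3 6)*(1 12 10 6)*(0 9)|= |(0 8 5 4 6 9 1 12 10 11 2)(3 7)|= 22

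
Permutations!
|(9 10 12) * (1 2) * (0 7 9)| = |(0 7 9 10 12)(1 2)| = 10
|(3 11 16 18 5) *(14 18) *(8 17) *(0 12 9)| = |(0 12 9)(3 11 16 14 18 5)(8 17)| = 6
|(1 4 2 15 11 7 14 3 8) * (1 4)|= 8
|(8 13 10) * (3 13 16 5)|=|(3 13 10 8 16 5)|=6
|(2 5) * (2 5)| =1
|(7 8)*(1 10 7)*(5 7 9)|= 6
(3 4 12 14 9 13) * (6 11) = (3 4 12 14 9 13)(6 11) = [0, 1, 2, 4, 12, 5, 11, 7, 8, 13, 10, 6, 14, 3, 9]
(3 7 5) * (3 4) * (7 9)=(3 9 7 5 4)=[0, 1, 2, 9, 3, 4, 6, 5, 8, 7]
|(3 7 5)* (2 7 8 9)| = 6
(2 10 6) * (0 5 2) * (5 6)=(0 6)(2 10 5)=[6, 1, 10, 3, 4, 2, 0, 7, 8, 9, 5]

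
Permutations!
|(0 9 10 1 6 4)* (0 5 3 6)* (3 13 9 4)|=|(0 4 5 13 9 10 1)(3 6)|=14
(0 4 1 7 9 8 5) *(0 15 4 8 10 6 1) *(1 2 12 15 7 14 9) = (0 8 5 7 1 14 9 10 6 2 12 15 4) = [8, 14, 12, 3, 0, 7, 2, 1, 5, 10, 6, 11, 15, 13, 9, 4]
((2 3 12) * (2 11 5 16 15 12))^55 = ((2 3)(5 16 15 12 11))^55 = (16)(2 3)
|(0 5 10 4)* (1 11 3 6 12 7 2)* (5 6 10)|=10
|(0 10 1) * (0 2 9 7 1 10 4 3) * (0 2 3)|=10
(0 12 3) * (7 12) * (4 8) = [7, 1, 2, 0, 8, 5, 6, 12, 4, 9, 10, 11, 3] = (0 7 12 3)(4 8)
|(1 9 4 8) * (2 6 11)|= 12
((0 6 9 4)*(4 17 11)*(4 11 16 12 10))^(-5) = (0 17 10 6 16 4 9 12)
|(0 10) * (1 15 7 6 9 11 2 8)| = |(0 10)(1 15 7 6 9 11 2 8)| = 8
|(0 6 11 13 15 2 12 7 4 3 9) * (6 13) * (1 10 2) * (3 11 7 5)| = |(0 13 15 1 10 2 12 5 3 9)(4 11 6 7)| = 20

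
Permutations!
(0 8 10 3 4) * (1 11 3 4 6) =[8, 11, 2, 6, 0, 5, 1, 7, 10, 9, 4, 3] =(0 8 10 4)(1 11 3 6)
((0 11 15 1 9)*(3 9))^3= (0 1)(3 11)(9 15)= ((0 11 15 1 3 9))^3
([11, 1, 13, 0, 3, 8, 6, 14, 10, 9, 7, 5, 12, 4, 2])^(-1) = (0 3 4 13 2 14 7 10 8 5 11)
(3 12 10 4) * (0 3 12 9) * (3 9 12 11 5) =(0 9)(3 12 10 4 11 5) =[9, 1, 2, 12, 11, 3, 6, 7, 8, 0, 4, 5, 10]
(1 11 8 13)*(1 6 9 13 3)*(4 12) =(1 11 8 3)(4 12)(6 9 13) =[0, 11, 2, 1, 12, 5, 9, 7, 3, 13, 10, 8, 4, 6]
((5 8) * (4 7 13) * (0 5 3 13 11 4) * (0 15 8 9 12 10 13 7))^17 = (0 13 11 12 3 5 15 4 10 7 9 8)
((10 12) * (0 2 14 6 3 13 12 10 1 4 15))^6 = ((0 2 14 6 3 13 12 1 4 15))^6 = (0 12 14 4 3)(1 6 15 13 2)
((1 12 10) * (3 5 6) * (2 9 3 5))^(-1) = ((1 12 10)(2 9 3)(5 6))^(-1) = (1 10 12)(2 3 9)(5 6)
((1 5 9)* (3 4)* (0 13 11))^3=((0 13 11)(1 5 9)(3 4))^3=(13)(3 4)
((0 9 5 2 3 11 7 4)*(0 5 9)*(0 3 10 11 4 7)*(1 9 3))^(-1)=(0 11 10 2 5 4 3 9 1)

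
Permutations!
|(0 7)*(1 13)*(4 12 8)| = 6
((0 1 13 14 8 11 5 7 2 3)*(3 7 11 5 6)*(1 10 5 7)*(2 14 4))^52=(0 6 5)(3 11 10)(7 14 8)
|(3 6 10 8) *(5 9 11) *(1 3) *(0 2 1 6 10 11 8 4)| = |(0 2 1 3 10 4)(5 9 8 6 11)| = 30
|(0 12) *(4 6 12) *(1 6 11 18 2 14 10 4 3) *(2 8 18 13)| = |(0 3 1 6 12)(2 14 10 4 11 13)(8 18)| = 30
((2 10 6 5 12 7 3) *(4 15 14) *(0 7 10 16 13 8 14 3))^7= ((0 7)(2 16 13 8 14 4 15 3)(5 12 10 6))^7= (0 7)(2 3 15 4 14 8 13 16)(5 6 10 12)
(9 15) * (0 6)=[6, 1, 2, 3, 4, 5, 0, 7, 8, 15, 10, 11, 12, 13, 14, 9]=(0 6)(9 15)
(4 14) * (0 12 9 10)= [12, 1, 2, 3, 14, 5, 6, 7, 8, 10, 0, 11, 9, 13, 4]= (0 12 9 10)(4 14)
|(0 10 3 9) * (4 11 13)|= |(0 10 3 9)(4 11 13)|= 12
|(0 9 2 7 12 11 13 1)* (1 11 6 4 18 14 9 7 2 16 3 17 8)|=|(0 7 12 6 4 18 14 9 16 3 17 8 1)(11 13)|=26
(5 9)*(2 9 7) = (2 9 5 7) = [0, 1, 9, 3, 4, 7, 6, 2, 8, 5]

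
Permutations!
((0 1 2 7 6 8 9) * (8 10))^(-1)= ((0 1 2 7 6 10 8 9))^(-1)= (0 9 8 10 6 7 2 1)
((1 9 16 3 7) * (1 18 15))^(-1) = (1 15 18 7 3 16 9)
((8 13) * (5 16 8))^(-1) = ((5 16 8 13))^(-1) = (5 13 8 16)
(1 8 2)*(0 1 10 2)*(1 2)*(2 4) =(0 4 2 10 1 8) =[4, 8, 10, 3, 2, 5, 6, 7, 0, 9, 1]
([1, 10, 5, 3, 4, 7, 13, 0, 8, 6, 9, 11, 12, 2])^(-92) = [5, 7, 6, 3, 4, 13, 10, 2, 8, 1, 0, 11, 12, 9]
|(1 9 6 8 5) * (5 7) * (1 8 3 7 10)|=8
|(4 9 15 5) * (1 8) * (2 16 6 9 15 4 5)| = 6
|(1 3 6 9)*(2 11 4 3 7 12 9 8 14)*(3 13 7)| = 12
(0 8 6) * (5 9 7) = [8, 1, 2, 3, 4, 9, 0, 5, 6, 7] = (0 8 6)(5 9 7)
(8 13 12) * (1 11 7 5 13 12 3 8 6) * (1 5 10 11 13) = (1 13 3 8 12 6 5)(7 10 11) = [0, 13, 2, 8, 4, 1, 5, 10, 12, 9, 11, 7, 6, 3]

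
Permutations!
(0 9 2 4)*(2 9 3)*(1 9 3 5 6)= (0 5 6 1 9 3 2 4)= [5, 9, 4, 2, 0, 6, 1, 7, 8, 3]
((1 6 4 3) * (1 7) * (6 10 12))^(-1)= ((1 10 12 6 4 3 7))^(-1)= (1 7 3 4 6 12 10)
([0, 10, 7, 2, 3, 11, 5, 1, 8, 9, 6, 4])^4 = (1 11 7 5 2 6 3 10 4)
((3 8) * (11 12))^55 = ((3 8)(11 12))^55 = (3 8)(11 12)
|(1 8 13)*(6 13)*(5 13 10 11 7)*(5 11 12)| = 14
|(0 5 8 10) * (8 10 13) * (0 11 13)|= 6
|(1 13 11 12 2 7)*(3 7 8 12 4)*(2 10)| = |(1 13 11 4 3 7)(2 8 12 10)| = 12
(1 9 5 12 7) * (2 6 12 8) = (1 9 5 8 2 6 12 7) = [0, 9, 6, 3, 4, 8, 12, 1, 2, 5, 10, 11, 7]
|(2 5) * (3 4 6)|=|(2 5)(3 4 6)|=6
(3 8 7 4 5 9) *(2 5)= (2 5 9 3 8 7 4)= [0, 1, 5, 8, 2, 9, 6, 4, 7, 3]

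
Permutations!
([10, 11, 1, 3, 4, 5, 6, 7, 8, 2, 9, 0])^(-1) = (0 11 1 2 9 10)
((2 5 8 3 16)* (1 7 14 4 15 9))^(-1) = (1 9 15 4 14 7)(2 16 3 8 5)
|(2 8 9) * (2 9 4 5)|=4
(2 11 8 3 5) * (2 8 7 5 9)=(2 11 7 5 8 3 9)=[0, 1, 11, 9, 4, 8, 6, 5, 3, 2, 10, 7]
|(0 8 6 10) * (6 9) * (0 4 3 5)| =8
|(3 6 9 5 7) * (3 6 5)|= 5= |(3 5 7 6 9)|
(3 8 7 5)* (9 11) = (3 8 7 5)(9 11) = [0, 1, 2, 8, 4, 3, 6, 5, 7, 11, 10, 9]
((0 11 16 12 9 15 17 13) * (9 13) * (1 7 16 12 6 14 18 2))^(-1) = (0 13 12 11)(1 2 18 14 6 16 7)(9 17 15)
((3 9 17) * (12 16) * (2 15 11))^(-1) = ((2 15 11)(3 9 17)(12 16))^(-1) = (2 11 15)(3 17 9)(12 16)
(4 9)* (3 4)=(3 4 9)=[0, 1, 2, 4, 9, 5, 6, 7, 8, 3]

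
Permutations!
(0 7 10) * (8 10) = (0 7 8 10) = [7, 1, 2, 3, 4, 5, 6, 8, 10, 9, 0]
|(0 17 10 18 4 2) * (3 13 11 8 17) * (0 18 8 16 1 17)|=9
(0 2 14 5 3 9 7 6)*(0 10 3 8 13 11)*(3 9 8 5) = (0 2 14 3 8 13 11)(6 10 9 7) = [2, 1, 14, 8, 4, 5, 10, 6, 13, 7, 9, 0, 12, 11, 3]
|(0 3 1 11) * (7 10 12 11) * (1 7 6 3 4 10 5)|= |(0 4 10 12 11)(1 6 3 7 5)|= 5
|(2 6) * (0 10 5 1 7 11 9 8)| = 8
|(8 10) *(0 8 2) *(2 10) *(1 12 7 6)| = 12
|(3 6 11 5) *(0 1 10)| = 12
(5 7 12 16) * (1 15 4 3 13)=(1 15 4 3 13)(5 7 12 16)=[0, 15, 2, 13, 3, 7, 6, 12, 8, 9, 10, 11, 16, 1, 14, 4, 5]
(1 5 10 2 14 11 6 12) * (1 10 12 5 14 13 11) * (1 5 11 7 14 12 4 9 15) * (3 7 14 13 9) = (1 12 10 2 9 15)(3 7 13 14 5 4)(6 11) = [0, 12, 9, 7, 3, 4, 11, 13, 8, 15, 2, 6, 10, 14, 5, 1]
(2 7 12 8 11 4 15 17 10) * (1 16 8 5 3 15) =(1 16 8 11 4)(2 7 12 5 3 15 17 10) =[0, 16, 7, 15, 1, 3, 6, 12, 11, 9, 2, 4, 5, 13, 14, 17, 8, 10]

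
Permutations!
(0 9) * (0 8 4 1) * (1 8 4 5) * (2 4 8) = (0 9 8 5 1)(2 4) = [9, 0, 4, 3, 2, 1, 6, 7, 5, 8]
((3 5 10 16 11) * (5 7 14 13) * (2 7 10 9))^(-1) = ((2 7 14 13 5 9)(3 10 16 11))^(-1) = (2 9 5 13 14 7)(3 11 16 10)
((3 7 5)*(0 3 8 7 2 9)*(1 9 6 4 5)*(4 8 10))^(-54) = (10)(0 2 8 1)(3 6 7 9)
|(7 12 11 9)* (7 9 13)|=|(7 12 11 13)|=4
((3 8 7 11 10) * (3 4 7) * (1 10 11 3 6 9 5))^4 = ((11)(1 10 4 7 3 8 6 9 5))^4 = (11)(1 3 5 7 9 4 6 10 8)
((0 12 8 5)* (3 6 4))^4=(12)(3 6 4)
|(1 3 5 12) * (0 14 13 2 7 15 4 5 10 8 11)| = 14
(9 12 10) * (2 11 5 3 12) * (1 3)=(1 3 12 10 9 2 11 5)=[0, 3, 11, 12, 4, 1, 6, 7, 8, 2, 9, 5, 10]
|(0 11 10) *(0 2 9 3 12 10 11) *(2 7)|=|(2 9 3 12 10 7)|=6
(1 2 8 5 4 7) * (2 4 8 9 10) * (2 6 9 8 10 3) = (1 4 7)(2 8 5 10 6 9 3) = [0, 4, 8, 2, 7, 10, 9, 1, 5, 3, 6]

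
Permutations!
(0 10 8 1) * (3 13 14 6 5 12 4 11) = [10, 0, 2, 13, 11, 12, 5, 7, 1, 9, 8, 3, 4, 14, 6] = (0 10 8 1)(3 13 14 6 5 12 4 11)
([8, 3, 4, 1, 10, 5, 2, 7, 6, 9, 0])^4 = (0 4 6)(2 8 10)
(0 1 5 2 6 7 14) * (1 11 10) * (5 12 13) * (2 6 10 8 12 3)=(0 11 8 12 13 5 6 7 14)(1 3 2 10)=[11, 3, 10, 2, 4, 6, 7, 14, 12, 9, 1, 8, 13, 5, 0]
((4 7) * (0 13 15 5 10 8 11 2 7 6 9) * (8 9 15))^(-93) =(0 11 4 5)(2 6 10 13)(7 15 9 8)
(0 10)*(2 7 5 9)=(0 10)(2 7 5 9)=[10, 1, 7, 3, 4, 9, 6, 5, 8, 2, 0]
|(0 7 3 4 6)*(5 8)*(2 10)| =10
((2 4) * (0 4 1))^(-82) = ((0 4 2 1))^(-82) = (0 2)(1 4)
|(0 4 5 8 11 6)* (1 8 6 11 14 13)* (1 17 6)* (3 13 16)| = 11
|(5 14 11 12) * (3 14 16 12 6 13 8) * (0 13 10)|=24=|(0 13 8 3 14 11 6 10)(5 16 12)|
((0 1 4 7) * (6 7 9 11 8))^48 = ((0 1 4 9 11 8 6 7))^48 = (11)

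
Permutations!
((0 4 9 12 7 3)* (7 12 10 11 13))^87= (0 3 7 13 11 10 9 4)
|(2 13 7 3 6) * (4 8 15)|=15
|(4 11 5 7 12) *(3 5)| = |(3 5 7 12 4 11)| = 6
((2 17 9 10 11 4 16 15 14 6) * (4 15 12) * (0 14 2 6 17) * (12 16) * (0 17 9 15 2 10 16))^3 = (0 16 9 14)(2 10 17 11 15)(4 12)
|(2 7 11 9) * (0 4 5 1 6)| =|(0 4 5 1 6)(2 7 11 9)| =20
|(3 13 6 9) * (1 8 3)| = 6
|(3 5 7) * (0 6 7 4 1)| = |(0 6 7 3 5 4 1)| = 7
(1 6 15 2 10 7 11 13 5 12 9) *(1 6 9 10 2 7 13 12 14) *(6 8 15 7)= (1 9 8 15 6 7 11 12 10 13 5 14)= [0, 9, 2, 3, 4, 14, 7, 11, 15, 8, 13, 12, 10, 5, 1, 6]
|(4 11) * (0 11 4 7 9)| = 4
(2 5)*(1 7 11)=(1 7 11)(2 5)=[0, 7, 5, 3, 4, 2, 6, 11, 8, 9, 10, 1]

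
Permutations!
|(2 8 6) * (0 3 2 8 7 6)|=|(0 3 2 7 6 8)|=6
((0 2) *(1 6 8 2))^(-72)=(0 8 1 2 6)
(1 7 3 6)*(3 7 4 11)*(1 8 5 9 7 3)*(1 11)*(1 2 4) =(11)(2 4)(3 6 8 5 9 7) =[0, 1, 4, 6, 2, 9, 8, 3, 5, 7, 10, 11]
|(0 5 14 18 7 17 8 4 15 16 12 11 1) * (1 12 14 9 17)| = 12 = |(0 5 9 17 8 4 15 16 14 18 7 1)(11 12)|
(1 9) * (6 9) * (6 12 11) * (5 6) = (1 12 11 5 6 9) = [0, 12, 2, 3, 4, 6, 9, 7, 8, 1, 10, 5, 11]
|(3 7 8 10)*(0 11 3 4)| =7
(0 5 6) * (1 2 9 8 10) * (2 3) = (0 5 6)(1 3 2 9 8 10) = [5, 3, 9, 2, 4, 6, 0, 7, 10, 8, 1]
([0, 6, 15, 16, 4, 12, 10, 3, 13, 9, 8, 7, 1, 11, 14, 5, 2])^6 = (1 7 12 11 5 13 15 8 2 10 16 6 3)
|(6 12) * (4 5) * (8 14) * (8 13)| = |(4 5)(6 12)(8 14 13)| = 6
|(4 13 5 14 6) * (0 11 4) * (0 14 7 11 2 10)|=|(0 2 10)(4 13 5 7 11)(6 14)|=30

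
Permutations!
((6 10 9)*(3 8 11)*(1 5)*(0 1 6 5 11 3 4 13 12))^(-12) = (13)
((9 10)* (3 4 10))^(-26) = ((3 4 10 9))^(-26) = (3 10)(4 9)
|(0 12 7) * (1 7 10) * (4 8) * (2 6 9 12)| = 8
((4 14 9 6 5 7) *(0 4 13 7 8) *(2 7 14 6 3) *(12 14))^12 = ((0 4 6 5 8)(2 7 13 12 14 9 3))^12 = (0 6 8 4 5)(2 9 12 7 3 14 13)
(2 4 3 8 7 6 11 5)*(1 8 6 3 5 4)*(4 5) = (1 8 7 3 6 11 5 2) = [0, 8, 1, 6, 4, 2, 11, 3, 7, 9, 10, 5]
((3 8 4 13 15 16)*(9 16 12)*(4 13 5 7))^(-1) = ((3 8 13 15 12 9 16)(4 5 7))^(-1) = (3 16 9 12 15 13 8)(4 7 5)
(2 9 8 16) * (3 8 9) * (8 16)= (2 3 16)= [0, 1, 3, 16, 4, 5, 6, 7, 8, 9, 10, 11, 12, 13, 14, 15, 2]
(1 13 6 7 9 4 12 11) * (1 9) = (1 13 6 7)(4 12 11 9) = [0, 13, 2, 3, 12, 5, 7, 1, 8, 4, 10, 9, 11, 6]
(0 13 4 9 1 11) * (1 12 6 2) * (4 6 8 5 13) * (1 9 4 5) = (0 5 13 6 2 9 12 8 1 11) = [5, 11, 9, 3, 4, 13, 2, 7, 1, 12, 10, 0, 8, 6]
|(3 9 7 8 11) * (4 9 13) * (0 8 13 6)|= 20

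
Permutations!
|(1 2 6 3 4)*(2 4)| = 6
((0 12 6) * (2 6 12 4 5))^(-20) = ((12)(0 4 5 2 6))^(-20) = (12)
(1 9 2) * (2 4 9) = [0, 2, 1, 3, 9, 5, 6, 7, 8, 4] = (1 2)(4 9)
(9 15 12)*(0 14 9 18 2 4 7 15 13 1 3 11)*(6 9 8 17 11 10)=(0 14 8 17 11)(1 3 10 6 9 13)(2 4 7 15 12 18)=[14, 3, 4, 10, 7, 5, 9, 15, 17, 13, 6, 0, 18, 1, 8, 12, 16, 11, 2]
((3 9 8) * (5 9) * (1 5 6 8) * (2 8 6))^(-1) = ((1 5 9)(2 8 3))^(-1) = (1 9 5)(2 3 8)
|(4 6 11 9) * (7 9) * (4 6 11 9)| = 6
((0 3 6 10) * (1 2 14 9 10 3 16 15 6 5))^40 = ((0 16 15 6 3 5 1 2 14 9 10))^40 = (0 2 6 10 1 15 9 5 16 14 3)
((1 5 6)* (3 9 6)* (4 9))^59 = (1 6 9 4 3 5)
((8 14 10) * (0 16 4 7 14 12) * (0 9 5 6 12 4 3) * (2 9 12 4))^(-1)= (0 3 16)(2 8 10 14 7 4 6 5 9)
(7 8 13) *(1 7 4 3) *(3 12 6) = [0, 7, 2, 1, 12, 5, 3, 8, 13, 9, 10, 11, 6, 4] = (1 7 8 13 4 12 6 3)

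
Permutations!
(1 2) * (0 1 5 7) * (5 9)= (0 1 2 9 5 7)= [1, 2, 9, 3, 4, 7, 6, 0, 8, 5]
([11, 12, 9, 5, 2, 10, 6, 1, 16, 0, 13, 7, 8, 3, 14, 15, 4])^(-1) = (0 9 2 4 16 8 12 1 7 11)(3 13 10 5)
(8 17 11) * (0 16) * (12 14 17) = (0 16)(8 12 14 17 11) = [16, 1, 2, 3, 4, 5, 6, 7, 12, 9, 10, 8, 14, 13, 17, 15, 0, 11]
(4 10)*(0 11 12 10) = (0 11 12 10 4) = [11, 1, 2, 3, 0, 5, 6, 7, 8, 9, 4, 12, 10]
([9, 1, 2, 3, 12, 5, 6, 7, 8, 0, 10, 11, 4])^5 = [9, 1, 2, 3, 12, 5, 6, 7, 8, 0, 10, 11, 4]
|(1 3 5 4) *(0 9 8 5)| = |(0 9 8 5 4 1 3)| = 7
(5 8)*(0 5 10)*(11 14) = (0 5 8 10)(11 14) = [5, 1, 2, 3, 4, 8, 6, 7, 10, 9, 0, 14, 12, 13, 11]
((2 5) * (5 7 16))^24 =((2 7 16 5))^24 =(16)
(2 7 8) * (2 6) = (2 7 8 6) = [0, 1, 7, 3, 4, 5, 2, 8, 6]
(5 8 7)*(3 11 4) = (3 11 4)(5 8 7) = [0, 1, 2, 11, 3, 8, 6, 5, 7, 9, 10, 4]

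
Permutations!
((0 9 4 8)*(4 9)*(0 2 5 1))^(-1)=(9)(0 1 5 2 8 4)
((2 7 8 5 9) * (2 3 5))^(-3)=((2 7 8)(3 5 9))^(-3)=(9)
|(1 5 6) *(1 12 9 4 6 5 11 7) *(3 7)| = |(1 11 3 7)(4 6 12 9)| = 4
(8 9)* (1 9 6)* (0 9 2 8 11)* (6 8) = (0 9 11)(1 2 6) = [9, 2, 6, 3, 4, 5, 1, 7, 8, 11, 10, 0]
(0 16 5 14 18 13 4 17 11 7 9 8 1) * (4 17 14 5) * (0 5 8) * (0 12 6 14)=(0 16 4)(1 5 8)(6 14 18 13 17 11 7 9 12)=[16, 5, 2, 3, 0, 8, 14, 9, 1, 12, 10, 7, 6, 17, 18, 15, 4, 11, 13]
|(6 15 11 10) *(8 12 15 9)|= |(6 9 8 12 15 11 10)|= 7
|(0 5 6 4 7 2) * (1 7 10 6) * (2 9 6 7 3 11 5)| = |(0 2)(1 3 11 5)(4 10 7 9 6)| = 20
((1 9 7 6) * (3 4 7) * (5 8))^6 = (9)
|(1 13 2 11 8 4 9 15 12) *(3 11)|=10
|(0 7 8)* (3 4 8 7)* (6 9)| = |(0 3 4 8)(6 9)| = 4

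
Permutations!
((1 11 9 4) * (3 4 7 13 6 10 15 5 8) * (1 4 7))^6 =(3 5 10 13)(6 7 8 15)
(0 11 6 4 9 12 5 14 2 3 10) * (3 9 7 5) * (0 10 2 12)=(0 11 6 4 7 5 14 12 3 2 9)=[11, 1, 9, 2, 7, 14, 4, 5, 8, 0, 10, 6, 3, 13, 12]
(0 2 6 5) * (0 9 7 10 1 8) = (0 2 6 5 9 7 10 1 8) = [2, 8, 6, 3, 4, 9, 5, 10, 0, 7, 1]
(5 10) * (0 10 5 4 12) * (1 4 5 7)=[10, 4, 2, 3, 12, 7, 6, 1, 8, 9, 5, 11, 0]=(0 10 5 7 1 4 12)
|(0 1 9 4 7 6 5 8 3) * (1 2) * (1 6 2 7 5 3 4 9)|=15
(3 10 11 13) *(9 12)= (3 10 11 13)(9 12)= [0, 1, 2, 10, 4, 5, 6, 7, 8, 12, 11, 13, 9, 3]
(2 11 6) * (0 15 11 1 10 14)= [15, 10, 1, 3, 4, 5, 2, 7, 8, 9, 14, 6, 12, 13, 0, 11]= (0 15 11 6 2 1 10 14)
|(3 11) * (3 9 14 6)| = 5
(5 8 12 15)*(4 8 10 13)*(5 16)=(4 8 12 15 16 5 10 13)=[0, 1, 2, 3, 8, 10, 6, 7, 12, 9, 13, 11, 15, 4, 14, 16, 5]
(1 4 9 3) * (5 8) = (1 4 9 3)(5 8) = [0, 4, 2, 1, 9, 8, 6, 7, 5, 3]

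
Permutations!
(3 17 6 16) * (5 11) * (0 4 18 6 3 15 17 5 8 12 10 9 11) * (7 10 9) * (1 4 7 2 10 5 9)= (0 7 5)(1 4 18 6 16 15 17 3 9 11 8 12)(2 10)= [7, 4, 10, 9, 18, 0, 16, 5, 12, 11, 2, 8, 1, 13, 14, 17, 15, 3, 6]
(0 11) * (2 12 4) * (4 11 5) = (0 5 4 2 12 11) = [5, 1, 12, 3, 2, 4, 6, 7, 8, 9, 10, 0, 11]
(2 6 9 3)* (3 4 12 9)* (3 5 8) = [0, 1, 6, 2, 12, 8, 5, 7, 3, 4, 10, 11, 9] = (2 6 5 8 3)(4 12 9)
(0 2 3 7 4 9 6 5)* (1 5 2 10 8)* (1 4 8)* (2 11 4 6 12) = [10, 5, 3, 7, 9, 0, 11, 8, 6, 12, 1, 4, 2] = (0 10 1 5)(2 3 7 8 6 11 4 9 12)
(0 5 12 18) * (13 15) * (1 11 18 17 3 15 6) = (0 5 12 17 3 15 13 6 1 11 18) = [5, 11, 2, 15, 4, 12, 1, 7, 8, 9, 10, 18, 17, 6, 14, 13, 16, 3, 0]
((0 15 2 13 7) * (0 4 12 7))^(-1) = (0 13 2 15)(4 7 12) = ((0 15 2 13)(4 12 7))^(-1)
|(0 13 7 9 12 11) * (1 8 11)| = 8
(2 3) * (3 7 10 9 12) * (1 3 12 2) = (12)(1 3)(2 7 10 9) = [0, 3, 7, 1, 4, 5, 6, 10, 8, 2, 9, 11, 12]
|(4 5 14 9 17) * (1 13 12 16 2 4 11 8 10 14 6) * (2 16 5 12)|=42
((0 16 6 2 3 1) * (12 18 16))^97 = ((0 12 18 16 6 2 3 1))^97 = (0 12 18 16 6 2 3 1)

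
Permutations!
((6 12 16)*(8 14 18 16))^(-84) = ((6 12 8 14 18 16))^(-84) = (18)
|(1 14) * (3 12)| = 2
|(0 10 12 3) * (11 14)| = |(0 10 12 3)(11 14)| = 4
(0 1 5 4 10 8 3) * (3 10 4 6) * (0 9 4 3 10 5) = [1, 0, 2, 9, 3, 6, 10, 7, 5, 4, 8] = (0 1)(3 9 4)(5 6 10 8)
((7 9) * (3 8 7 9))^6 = (9)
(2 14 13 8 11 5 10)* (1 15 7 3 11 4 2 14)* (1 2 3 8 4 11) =(1 15 7 8 11 5 10 14 13 4 3) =[0, 15, 2, 1, 3, 10, 6, 8, 11, 9, 14, 5, 12, 4, 13, 7]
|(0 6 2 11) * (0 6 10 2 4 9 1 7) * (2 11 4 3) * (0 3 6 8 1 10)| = 9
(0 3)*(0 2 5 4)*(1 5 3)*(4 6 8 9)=(0 1 5 6 8 9 4)(2 3)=[1, 5, 3, 2, 0, 6, 8, 7, 9, 4]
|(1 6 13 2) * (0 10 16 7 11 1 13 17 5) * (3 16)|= |(0 10 3 16 7 11 1 6 17 5)(2 13)|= 10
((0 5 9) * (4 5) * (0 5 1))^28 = ((0 4 1)(5 9))^28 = (9)(0 4 1)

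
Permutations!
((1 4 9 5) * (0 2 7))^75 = ((0 2 7)(1 4 9 5))^75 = (1 5 9 4)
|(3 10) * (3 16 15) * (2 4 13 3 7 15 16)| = |(16)(2 4 13 3 10)(7 15)| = 10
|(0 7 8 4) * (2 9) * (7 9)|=6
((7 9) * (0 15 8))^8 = (0 8 15)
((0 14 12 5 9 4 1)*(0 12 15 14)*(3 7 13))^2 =((1 12 5 9 4)(3 7 13)(14 15))^2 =(15)(1 5 4 12 9)(3 13 7)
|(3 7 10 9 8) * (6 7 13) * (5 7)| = |(3 13 6 5 7 10 9 8)| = 8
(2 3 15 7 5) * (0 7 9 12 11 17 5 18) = (0 7 18)(2 3 15 9 12 11 17 5) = [7, 1, 3, 15, 4, 2, 6, 18, 8, 12, 10, 17, 11, 13, 14, 9, 16, 5, 0]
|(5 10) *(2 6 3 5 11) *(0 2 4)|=|(0 2 6 3 5 10 11 4)|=8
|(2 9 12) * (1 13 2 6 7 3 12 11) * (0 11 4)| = |(0 11 1 13 2 9 4)(3 12 6 7)| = 28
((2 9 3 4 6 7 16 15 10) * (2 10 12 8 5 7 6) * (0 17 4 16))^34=(0 5 12 16 9 4)(2 17 7 8 15 3)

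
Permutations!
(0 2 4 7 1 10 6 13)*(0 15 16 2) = (1 10 6 13 15 16 2 4 7) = [0, 10, 4, 3, 7, 5, 13, 1, 8, 9, 6, 11, 12, 15, 14, 16, 2]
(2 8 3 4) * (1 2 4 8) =(1 2)(3 8) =[0, 2, 1, 8, 4, 5, 6, 7, 3]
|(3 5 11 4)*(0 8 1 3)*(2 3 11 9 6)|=5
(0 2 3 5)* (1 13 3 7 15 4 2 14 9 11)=(0 14 9 11 1 13 3 5)(2 7 15 4)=[14, 13, 7, 5, 2, 0, 6, 15, 8, 11, 10, 1, 12, 3, 9, 4]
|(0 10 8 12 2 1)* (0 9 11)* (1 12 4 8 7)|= |(0 10 7 1 9 11)(2 12)(4 8)|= 6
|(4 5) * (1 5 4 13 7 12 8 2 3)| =|(1 5 13 7 12 8 2 3)| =8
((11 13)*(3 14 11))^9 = ((3 14 11 13))^9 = (3 14 11 13)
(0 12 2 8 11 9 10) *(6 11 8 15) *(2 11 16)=[12, 1, 15, 3, 4, 5, 16, 7, 8, 10, 0, 9, 11, 13, 14, 6, 2]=(0 12 11 9 10)(2 15 6 16)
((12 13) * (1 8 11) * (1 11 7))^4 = (13)(1 8 7)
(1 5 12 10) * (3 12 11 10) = (1 5 11 10)(3 12) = [0, 5, 2, 12, 4, 11, 6, 7, 8, 9, 1, 10, 3]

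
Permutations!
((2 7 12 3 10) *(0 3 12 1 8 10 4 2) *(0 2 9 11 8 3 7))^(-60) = ((12)(0 7 1 3 4 9 11 8 10 2))^(-60) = (12)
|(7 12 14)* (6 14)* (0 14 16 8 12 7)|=|(0 14)(6 16 8 12)|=4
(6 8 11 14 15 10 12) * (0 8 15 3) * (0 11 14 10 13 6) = (0 8 14 3 11 10 12)(6 15 13) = [8, 1, 2, 11, 4, 5, 15, 7, 14, 9, 12, 10, 0, 6, 3, 13]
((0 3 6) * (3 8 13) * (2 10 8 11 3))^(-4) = ((0 11 3 6)(2 10 8 13))^(-4) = (13)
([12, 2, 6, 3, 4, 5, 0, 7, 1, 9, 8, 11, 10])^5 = [2, 10, 8, 3, 4, 5, 1, 7, 12, 9, 0, 11, 6]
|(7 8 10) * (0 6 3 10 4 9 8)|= |(0 6 3 10 7)(4 9 8)|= 15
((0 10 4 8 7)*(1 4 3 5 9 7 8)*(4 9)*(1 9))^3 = ((0 10 3 5 4 9 7))^3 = (0 5 7 3 9 10 4)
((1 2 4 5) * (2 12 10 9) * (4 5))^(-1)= (1 5 2 9 10 12)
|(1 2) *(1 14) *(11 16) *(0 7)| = |(0 7)(1 2 14)(11 16)| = 6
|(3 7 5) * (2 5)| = 4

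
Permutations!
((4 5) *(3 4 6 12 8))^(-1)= (3 8 12 6 5 4)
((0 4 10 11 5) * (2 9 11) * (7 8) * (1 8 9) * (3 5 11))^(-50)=(11)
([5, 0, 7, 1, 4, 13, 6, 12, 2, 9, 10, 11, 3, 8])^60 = (0 12 8)(1 7 13)(2 5 3)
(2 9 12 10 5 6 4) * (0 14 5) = [14, 1, 9, 3, 2, 6, 4, 7, 8, 12, 0, 11, 10, 13, 5] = (0 14 5 6 4 2 9 12 10)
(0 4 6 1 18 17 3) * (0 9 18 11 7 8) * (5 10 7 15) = (0 4 6 1 11 15 5 10 7 8)(3 9 18 17) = [4, 11, 2, 9, 6, 10, 1, 8, 0, 18, 7, 15, 12, 13, 14, 5, 16, 3, 17]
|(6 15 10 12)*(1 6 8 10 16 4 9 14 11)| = 24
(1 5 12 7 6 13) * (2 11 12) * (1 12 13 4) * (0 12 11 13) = (0 12 7 6 4 1 5 2 13 11) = [12, 5, 13, 3, 1, 2, 4, 6, 8, 9, 10, 0, 7, 11]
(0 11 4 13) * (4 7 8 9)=(0 11 7 8 9 4 13)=[11, 1, 2, 3, 13, 5, 6, 8, 9, 4, 10, 7, 12, 0]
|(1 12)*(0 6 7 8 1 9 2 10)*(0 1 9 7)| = 14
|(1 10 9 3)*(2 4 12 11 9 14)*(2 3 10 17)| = 10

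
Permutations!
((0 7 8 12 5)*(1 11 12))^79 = (0 8 11 5 7 1 12)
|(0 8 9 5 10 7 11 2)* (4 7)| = |(0 8 9 5 10 4 7 11 2)| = 9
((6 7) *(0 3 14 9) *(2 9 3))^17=(0 9 2)(3 14)(6 7)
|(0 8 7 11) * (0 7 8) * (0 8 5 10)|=4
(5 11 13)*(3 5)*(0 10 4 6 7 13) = (0 10 4 6 7 13 3 5 11) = [10, 1, 2, 5, 6, 11, 7, 13, 8, 9, 4, 0, 12, 3]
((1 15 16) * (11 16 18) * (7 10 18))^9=(1 7 18 16 15 10 11)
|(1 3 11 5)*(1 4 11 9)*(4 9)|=6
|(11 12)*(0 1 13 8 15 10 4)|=14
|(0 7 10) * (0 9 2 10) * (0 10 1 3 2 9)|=|(0 7 10)(1 3 2)|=3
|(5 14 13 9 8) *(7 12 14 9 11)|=|(5 9 8)(7 12 14 13 11)|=15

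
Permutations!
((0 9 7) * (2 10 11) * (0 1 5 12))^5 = (0 12 5 1 7 9)(2 11 10)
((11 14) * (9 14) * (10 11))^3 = (9 11 10 14)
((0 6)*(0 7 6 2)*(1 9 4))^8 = ((0 2)(1 9 4)(6 7))^8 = (1 4 9)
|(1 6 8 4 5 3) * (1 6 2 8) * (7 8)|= 8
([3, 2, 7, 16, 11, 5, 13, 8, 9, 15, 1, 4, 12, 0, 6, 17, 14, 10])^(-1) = [13, 10, 1, 0, 11, 5, 14, 2, 7, 8, 17, 4, 12, 6, 16, 9, 3, 15]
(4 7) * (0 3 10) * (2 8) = (0 3 10)(2 8)(4 7) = [3, 1, 8, 10, 7, 5, 6, 4, 2, 9, 0]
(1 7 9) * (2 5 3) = [0, 7, 5, 2, 4, 3, 6, 9, 8, 1] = (1 7 9)(2 5 3)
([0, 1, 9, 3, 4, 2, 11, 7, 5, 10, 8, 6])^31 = (2 9 10 8 5)(6 11)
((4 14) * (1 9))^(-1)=(1 9)(4 14)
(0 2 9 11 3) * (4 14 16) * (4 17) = (0 2 9 11 3)(4 14 16 17) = [2, 1, 9, 0, 14, 5, 6, 7, 8, 11, 10, 3, 12, 13, 16, 15, 17, 4]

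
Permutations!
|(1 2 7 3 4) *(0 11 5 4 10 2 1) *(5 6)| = 20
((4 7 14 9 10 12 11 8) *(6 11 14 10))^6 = (4 6 12)(7 11 14)(8 9 10)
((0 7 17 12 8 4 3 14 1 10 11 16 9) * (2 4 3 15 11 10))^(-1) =((0 7 17 12 8 3 14 1 2 4 15 11 16 9))^(-1) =(0 9 16 11 15 4 2 1 14 3 8 12 17 7)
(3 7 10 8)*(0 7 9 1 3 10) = (0 7)(1 3 9)(8 10) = [7, 3, 2, 9, 4, 5, 6, 0, 10, 1, 8]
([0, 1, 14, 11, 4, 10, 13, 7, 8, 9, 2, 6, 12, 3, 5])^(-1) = [0, 1, 10, 13, 4, 14, 11, 7, 8, 9, 5, 3, 12, 6, 2]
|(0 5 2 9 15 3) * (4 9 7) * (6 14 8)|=|(0 5 2 7 4 9 15 3)(6 14 8)|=24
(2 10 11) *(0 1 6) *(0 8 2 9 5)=[1, 6, 10, 3, 4, 0, 8, 7, 2, 5, 11, 9]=(0 1 6 8 2 10 11 9 5)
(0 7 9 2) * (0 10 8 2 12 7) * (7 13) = (2 10 8)(7 9 12 13) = [0, 1, 10, 3, 4, 5, 6, 9, 2, 12, 8, 11, 13, 7]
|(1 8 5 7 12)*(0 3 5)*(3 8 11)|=6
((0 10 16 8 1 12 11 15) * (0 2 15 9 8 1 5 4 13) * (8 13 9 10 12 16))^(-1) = (0 13 9 4 5 8 10 11 12)(1 16)(2 15)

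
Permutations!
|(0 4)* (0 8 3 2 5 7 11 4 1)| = |(0 1)(2 5 7 11 4 8 3)| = 14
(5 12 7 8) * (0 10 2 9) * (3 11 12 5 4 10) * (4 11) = (0 3 4 10 2 9)(7 8 11 12) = [3, 1, 9, 4, 10, 5, 6, 8, 11, 0, 2, 12, 7]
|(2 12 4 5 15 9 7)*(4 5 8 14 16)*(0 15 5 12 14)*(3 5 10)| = 9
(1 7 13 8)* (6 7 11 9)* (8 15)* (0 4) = (0 4)(1 11 9 6 7 13 15 8) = [4, 11, 2, 3, 0, 5, 7, 13, 1, 6, 10, 9, 12, 15, 14, 8]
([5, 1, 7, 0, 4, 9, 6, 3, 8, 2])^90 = (9)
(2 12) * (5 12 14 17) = [0, 1, 14, 3, 4, 12, 6, 7, 8, 9, 10, 11, 2, 13, 17, 15, 16, 5] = (2 14 17 5 12)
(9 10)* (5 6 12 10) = (5 6 12 10 9) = [0, 1, 2, 3, 4, 6, 12, 7, 8, 5, 9, 11, 10]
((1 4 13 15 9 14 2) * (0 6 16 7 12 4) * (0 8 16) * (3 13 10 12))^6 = (1 15 16 14 3)(2 13 8 9 7)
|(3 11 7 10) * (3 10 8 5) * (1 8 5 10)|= 12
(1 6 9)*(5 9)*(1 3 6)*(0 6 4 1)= [6, 0, 2, 4, 1, 9, 5, 7, 8, 3]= (0 6 5 9 3 4 1)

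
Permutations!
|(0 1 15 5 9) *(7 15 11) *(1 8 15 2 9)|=9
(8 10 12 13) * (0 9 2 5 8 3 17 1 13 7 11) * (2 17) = (0 9 17 1 13 3 2 5 8 10 12 7 11) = [9, 13, 5, 2, 4, 8, 6, 11, 10, 17, 12, 0, 7, 3, 14, 15, 16, 1]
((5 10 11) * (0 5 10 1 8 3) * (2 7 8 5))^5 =((0 2 7 8 3)(1 5)(10 11))^5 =(1 5)(10 11)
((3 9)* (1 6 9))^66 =(1 9)(3 6)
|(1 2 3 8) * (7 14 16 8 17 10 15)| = 10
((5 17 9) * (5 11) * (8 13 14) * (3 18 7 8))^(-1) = ((3 18 7 8 13 14)(5 17 9 11))^(-1) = (3 14 13 8 7 18)(5 11 9 17)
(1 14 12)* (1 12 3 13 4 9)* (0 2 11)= (0 2 11)(1 14 3 13 4 9)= [2, 14, 11, 13, 9, 5, 6, 7, 8, 1, 10, 0, 12, 4, 3]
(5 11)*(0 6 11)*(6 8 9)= (0 8 9 6 11 5)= [8, 1, 2, 3, 4, 0, 11, 7, 9, 6, 10, 5]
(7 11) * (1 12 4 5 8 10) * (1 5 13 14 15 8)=(1 12 4 13 14 15 8 10 5)(7 11)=[0, 12, 2, 3, 13, 1, 6, 11, 10, 9, 5, 7, 4, 14, 15, 8]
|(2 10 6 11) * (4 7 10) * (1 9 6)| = |(1 9 6 11 2 4 7 10)| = 8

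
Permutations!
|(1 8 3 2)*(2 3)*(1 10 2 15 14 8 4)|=|(1 4)(2 10)(8 15 14)|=6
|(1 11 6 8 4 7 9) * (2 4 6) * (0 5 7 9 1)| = |(0 5 7 1 11 2 4 9)(6 8)| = 8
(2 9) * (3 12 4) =(2 9)(3 12 4) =[0, 1, 9, 12, 3, 5, 6, 7, 8, 2, 10, 11, 4]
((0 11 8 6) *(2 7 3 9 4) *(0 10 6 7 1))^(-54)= (11)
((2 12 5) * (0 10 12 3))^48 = ((0 10 12 5 2 3))^48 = (12)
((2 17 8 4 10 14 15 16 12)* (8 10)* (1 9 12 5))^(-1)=(1 5 16 15 14 10 17 2 12 9)(4 8)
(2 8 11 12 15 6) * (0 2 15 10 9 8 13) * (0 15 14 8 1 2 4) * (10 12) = [4, 2, 13, 3, 0, 5, 14, 7, 11, 1, 9, 10, 12, 15, 8, 6] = (0 4)(1 2 13 15 6 14 8 11 10 9)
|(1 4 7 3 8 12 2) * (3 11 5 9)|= |(1 4 7 11 5 9 3 8 12 2)|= 10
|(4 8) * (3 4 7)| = 4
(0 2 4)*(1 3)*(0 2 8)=[8, 3, 4, 1, 2, 5, 6, 7, 0]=(0 8)(1 3)(2 4)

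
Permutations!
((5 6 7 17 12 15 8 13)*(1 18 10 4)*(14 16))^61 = (1 18 10 4)(5 15 7 13 12 6 8 17)(14 16)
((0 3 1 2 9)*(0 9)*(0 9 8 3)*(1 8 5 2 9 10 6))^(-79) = ((1 9 5 2 10 6)(3 8))^(-79) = (1 6 10 2 5 9)(3 8)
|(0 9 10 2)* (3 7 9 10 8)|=12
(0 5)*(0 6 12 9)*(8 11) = [5, 1, 2, 3, 4, 6, 12, 7, 11, 0, 10, 8, 9] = (0 5 6 12 9)(8 11)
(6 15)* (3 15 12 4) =(3 15 6 12 4) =[0, 1, 2, 15, 3, 5, 12, 7, 8, 9, 10, 11, 4, 13, 14, 6]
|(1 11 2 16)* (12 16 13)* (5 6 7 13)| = |(1 11 2 5 6 7 13 12 16)| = 9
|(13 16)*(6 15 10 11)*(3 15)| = |(3 15 10 11 6)(13 16)| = 10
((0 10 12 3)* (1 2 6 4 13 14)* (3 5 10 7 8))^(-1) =(0 3 8 7)(1 14 13 4 6 2)(5 12 10)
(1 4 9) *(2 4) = (1 2 4 9) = [0, 2, 4, 3, 9, 5, 6, 7, 8, 1]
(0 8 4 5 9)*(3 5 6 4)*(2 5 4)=(0 8 3 4 6 2 5 9)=[8, 1, 5, 4, 6, 9, 2, 7, 3, 0]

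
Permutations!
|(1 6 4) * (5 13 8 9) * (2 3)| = |(1 6 4)(2 3)(5 13 8 9)| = 12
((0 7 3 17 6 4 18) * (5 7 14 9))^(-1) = (0 18 4 6 17 3 7 5 9 14)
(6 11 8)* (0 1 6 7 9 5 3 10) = (0 1 6 11 8 7 9 5 3 10) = [1, 6, 2, 10, 4, 3, 11, 9, 7, 5, 0, 8]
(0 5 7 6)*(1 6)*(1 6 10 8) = (0 5 7 6)(1 10 8) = [5, 10, 2, 3, 4, 7, 0, 6, 1, 9, 8]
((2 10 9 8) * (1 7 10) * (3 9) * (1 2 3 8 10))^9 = (1 7)(3 9 10 8)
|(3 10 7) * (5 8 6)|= 3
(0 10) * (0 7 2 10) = (2 10 7) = [0, 1, 10, 3, 4, 5, 6, 2, 8, 9, 7]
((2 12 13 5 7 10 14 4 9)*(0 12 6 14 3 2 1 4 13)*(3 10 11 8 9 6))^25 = (0 12)(1 5)(2 3)(4 7)(6 11)(8 14)(9 13)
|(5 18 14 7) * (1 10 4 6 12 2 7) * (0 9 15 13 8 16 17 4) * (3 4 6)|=|(0 9 15 13 8 16 17 6 12 2 7 5 18 14 1 10)(3 4)|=16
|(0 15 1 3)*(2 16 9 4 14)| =|(0 15 1 3)(2 16 9 4 14)| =20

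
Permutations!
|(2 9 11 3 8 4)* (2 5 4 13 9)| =|(3 8 13 9 11)(4 5)| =10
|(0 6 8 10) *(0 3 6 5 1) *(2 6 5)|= |(0 2 6 8 10 3 5 1)|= 8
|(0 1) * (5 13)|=2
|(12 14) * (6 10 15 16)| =|(6 10 15 16)(12 14)| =4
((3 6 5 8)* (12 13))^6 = ((3 6 5 8)(12 13))^6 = (13)(3 5)(6 8)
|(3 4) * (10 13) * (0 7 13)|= 4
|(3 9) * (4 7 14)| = 6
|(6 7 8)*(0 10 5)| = 3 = |(0 10 5)(6 7 8)|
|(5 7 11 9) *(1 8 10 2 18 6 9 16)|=|(1 8 10 2 18 6 9 5 7 11 16)|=11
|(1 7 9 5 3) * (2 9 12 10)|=8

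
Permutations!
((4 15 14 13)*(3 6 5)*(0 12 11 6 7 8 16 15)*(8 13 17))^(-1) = ((0 12 11 6 5 3 7 13 4)(8 16 15 14 17))^(-1) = (0 4 13 7 3 5 6 11 12)(8 17 14 15 16)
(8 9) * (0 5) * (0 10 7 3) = (0 5 10 7 3)(8 9) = [5, 1, 2, 0, 4, 10, 6, 3, 9, 8, 7]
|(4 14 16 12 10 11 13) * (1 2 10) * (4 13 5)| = 9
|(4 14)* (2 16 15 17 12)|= |(2 16 15 17 12)(4 14)|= 10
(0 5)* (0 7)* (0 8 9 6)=(0 5 7 8 9 6)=[5, 1, 2, 3, 4, 7, 0, 8, 9, 6]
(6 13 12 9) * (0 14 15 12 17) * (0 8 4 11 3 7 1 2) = (0 14 15 12 9 6 13 17 8 4 11 3 7 1 2) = [14, 2, 0, 7, 11, 5, 13, 1, 4, 6, 10, 3, 9, 17, 15, 12, 16, 8]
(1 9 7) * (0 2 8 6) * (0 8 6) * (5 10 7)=(0 2 6 8)(1 9 5 10 7)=[2, 9, 6, 3, 4, 10, 8, 1, 0, 5, 7]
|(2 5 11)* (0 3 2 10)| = 6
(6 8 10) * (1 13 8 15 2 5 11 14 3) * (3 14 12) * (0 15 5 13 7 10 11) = (0 15 2 13 8 11 12 3 1 7 10 6 5) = [15, 7, 13, 1, 4, 0, 5, 10, 11, 9, 6, 12, 3, 8, 14, 2]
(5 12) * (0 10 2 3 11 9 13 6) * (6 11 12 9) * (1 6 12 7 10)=[1, 6, 3, 7, 4, 9, 0, 10, 8, 13, 2, 12, 5, 11]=(0 1 6)(2 3 7 10)(5 9 13 11 12)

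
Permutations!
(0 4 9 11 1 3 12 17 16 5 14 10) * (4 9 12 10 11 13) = (0 9 13 4 12 17 16 5 14 11 1 3 10) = [9, 3, 2, 10, 12, 14, 6, 7, 8, 13, 0, 1, 17, 4, 11, 15, 5, 16]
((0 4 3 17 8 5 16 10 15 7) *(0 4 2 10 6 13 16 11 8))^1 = (0 2 10 15 7 4 3 17)(5 11 8)(6 13 16)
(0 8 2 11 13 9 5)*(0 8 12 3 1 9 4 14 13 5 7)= [12, 9, 11, 1, 14, 8, 6, 0, 2, 7, 10, 5, 3, 4, 13]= (0 12 3 1 9 7)(2 11 5 8)(4 14 13)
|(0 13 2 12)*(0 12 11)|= 4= |(0 13 2 11)|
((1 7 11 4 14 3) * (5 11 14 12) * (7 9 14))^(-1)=(1 3 14 9)(4 11 5 12)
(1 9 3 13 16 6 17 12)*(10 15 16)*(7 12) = (1 9 3 13 10 15 16 6 17 7 12) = [0, 9, 2, 13, 4, 5, 17, 12, 8, 3, 15, 11, 1, 10, 14, 16, 6, 7]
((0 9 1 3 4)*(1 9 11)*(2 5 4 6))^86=((0 11 1 3 6 2 5 4))^86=(0 5 6 1)(2 3 11 4)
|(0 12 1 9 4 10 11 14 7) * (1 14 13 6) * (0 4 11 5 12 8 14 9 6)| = 22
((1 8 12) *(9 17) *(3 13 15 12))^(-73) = (1 12 15 13 3 8)(9 17)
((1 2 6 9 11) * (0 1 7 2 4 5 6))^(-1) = ((0 1 4 5 6 9 11 7 2))^(-1) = (0 2 7 11 9 6 5 4 1)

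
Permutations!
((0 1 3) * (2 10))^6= (10)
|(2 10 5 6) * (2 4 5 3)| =3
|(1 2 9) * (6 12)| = 6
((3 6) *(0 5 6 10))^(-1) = ((0 5 6 3 10))^(-1) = (0 10 3 6 5)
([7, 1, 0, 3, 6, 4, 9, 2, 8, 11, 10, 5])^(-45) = (11)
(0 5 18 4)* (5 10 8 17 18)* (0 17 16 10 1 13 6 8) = [1, 13, 2, 3, 17, 5, 8, 7, 16, 9, 0, 11, 12, 6, 14, 15, 10, 18, 4] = (0 1 13 6 8 16 10)(4 17 18)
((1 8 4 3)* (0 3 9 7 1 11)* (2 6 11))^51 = ((0 3 2 6 11)(1 8 4 9 7))^51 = (0 3 2 6 11)(1 8 4 9 7)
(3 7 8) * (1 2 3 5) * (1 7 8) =[0, 2, 3, 8, 4, 7, 6, 1, 5] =(1 2 3 8 5 7)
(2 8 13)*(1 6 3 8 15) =(1 6 3 8 13 2 15) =[0, 6, 15, 8, 4, 5, 3, 7, 13, 9, 10, 11, 12, 2, 14, 1]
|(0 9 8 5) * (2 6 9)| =|(0 2 6 9 8 5)| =6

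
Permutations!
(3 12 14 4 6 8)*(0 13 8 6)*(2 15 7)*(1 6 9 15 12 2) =[13, 6, 12, 2, 0, 5, 9, 1, 3, 15, 10, 11, 14, 8, 4, 7] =(0 13 8 3 2 12 14 4)(1 6 9 15 7)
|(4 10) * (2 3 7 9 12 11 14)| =14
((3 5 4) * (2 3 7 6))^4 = (2 7 5)(3 6 4)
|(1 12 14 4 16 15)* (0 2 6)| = |(0 2 6)(1 12 14 4 16 15)| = 6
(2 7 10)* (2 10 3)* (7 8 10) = (2 8 10 7 3) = [0, 1, 8, 2, 4, 5, 6, 3, 10, 9, 7]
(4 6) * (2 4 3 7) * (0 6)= (0 6 3 7 2 4)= [6, 1, 4, 7, 0, 5, 3, 2]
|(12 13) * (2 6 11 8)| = |(2 6 11 8)(12 13)| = 4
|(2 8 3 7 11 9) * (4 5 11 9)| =15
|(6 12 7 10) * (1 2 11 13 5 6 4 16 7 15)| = 8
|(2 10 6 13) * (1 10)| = |(1 10 6 13 2)| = 5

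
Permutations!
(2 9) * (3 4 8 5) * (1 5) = (1 5 3 4 8)(2 9) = [0, 5, 9, 4, 8, 3, 6, 7, 1, 2]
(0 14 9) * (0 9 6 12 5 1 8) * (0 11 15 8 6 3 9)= (0 14 3 9)(1 6 12 5)(8 11 15)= [14, 6, 2, 9, 4, 1, 12, 7, 11, 0, 10, 15, 5, 13, 3, 8]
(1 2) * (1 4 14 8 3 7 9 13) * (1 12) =(1 2 4 14 8 3 7 9 13 12) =[0, 2, 4, 7, 14, 5, 6, 9, 3, 13, 10, 11, 1, 12, 8]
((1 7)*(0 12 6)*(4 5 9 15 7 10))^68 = (0 6 12)(1 15 5 10 7 9 4)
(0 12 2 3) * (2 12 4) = (12)(0 4 2 3) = [4, 1, 3, 0, 2, 5, 6, 7, 8, 9, 10, 11, 12]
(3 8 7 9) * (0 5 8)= (0 5 8 7 9 3)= [5, 1, 2, 0, 4, 8, 6, 9, 7, 3]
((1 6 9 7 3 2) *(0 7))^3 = (0 2 9 3 6 7 1)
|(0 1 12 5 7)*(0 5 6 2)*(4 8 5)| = 20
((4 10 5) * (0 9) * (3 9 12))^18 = (0 3)(9 12) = ((0 12 3 9)(4 10 5))^18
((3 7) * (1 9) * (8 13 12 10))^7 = ((1 9)(3 7)(8 13 12 10))^7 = (1 9)(3 7)(8 10 12 13)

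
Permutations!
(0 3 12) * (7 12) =(0 3 7 12) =[3, 1, 2, 7, 4, 5, 6, 12, 8, 9, 10, 11, 0]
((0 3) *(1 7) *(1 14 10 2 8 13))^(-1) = (0 3)(1 13 8 2 10 14 7)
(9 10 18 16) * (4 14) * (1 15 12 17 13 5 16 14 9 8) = [0, 15, 2, 3, 9, 16, 6, 7, 1, 10, 18, 11, 17, 5, 4, 12, 8, 13, 14] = (1 15 12 17 13 5 16 8)(4 9 10 18 14)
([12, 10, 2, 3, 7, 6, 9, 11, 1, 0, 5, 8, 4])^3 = [7, 6, 2, 3, 8, 0, 12, 1, 5, 4, 9, 10, 11]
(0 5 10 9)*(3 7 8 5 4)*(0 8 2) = (0 4 3 7 2)(5 10 9 8) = [4, 1, 0, 7, 3, 10, 6, 2, 5, 8, 9]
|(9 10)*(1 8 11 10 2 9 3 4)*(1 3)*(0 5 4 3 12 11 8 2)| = 9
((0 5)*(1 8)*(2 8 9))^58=((0 5)(1 9 2 8))^58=(1 2)(8 9)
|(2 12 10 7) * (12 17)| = 5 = |(2 17 12 10 7)|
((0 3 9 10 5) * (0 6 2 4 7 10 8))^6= (10)(0 9)(3 8)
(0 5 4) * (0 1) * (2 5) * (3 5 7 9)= [2, 0, 7, 5, 1, 4, 6, 9, 8, 3]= (0 2 7 9 3 5 4 1)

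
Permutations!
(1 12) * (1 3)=(1 12 3)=[0, 12, 2, 1, 4, 5, 6, 7, 8, 9, 10, 11, 3]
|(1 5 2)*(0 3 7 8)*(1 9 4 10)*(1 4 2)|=|(0 3 7 8)(1 5)(2 9)(4 10)|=4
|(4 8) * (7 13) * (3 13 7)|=|(3 13)(4 8)|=2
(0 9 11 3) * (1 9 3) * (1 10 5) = [3, 9, 2, 0, 4, 1, 6, 7, 8, 11, 5, 10] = (0 3)(1 9 11 10 5)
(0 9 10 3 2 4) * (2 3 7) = (0 9 10 7 2 4) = [9, 1, 4, 3, 0, 5, 6, 2, 8, 10, 7]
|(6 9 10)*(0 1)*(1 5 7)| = 12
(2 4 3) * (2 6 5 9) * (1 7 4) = (1 7 4 3 6 5 9 2) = [0, 7, 1, 6, 3, 9, 5, 4, 8, 2]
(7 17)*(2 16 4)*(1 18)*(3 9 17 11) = (1 18)(2 16 4)(3 9 17 7 11) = [0, 18, 16, 9, 2, 5, 6, 11, 8, 17, 10, 3, 12, 13, 14, 15, 4, 7, 1]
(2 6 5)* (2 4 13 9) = (2 6 5 4 13 9) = [0, 1, 6, 3, 13, 4, 5, 7, 8, 2, 10, 11, 12, 9]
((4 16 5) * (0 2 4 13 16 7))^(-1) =(0 7 4 2)(5 16 13)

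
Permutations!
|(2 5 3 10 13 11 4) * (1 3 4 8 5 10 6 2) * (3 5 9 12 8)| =6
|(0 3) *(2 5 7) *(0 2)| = |(0 3 2 5 7)| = 5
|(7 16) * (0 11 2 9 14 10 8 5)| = 8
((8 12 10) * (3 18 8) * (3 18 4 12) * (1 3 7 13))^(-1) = ((1 3 4 12 10 18 8 7 13))^(-1) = (1 13 7 8 18 10 12 4 3)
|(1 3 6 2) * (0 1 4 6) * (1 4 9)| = 7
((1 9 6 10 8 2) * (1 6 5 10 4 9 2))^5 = ((1 2 6 4 9 5 10 8))^5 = (1 5 6 8 9 2 10 4)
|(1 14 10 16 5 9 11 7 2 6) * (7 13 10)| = |(1 14 7 2 6)(5 9 11 13 10 16)| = 30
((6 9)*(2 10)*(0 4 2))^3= (0 10 2 4)(6 9)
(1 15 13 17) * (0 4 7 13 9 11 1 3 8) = [4, 15, 2, 8, 7, 5, 6, 13, 0, 11, 10, 1, 12, 17, 14, 9, 16, 3] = (0 4 7 13 17 3 8)(1 15 9 11)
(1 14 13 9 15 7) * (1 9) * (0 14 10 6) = (0 14 13 1 10 6)(7 9 15) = [14, 10, 2, 3, 4, 5, 0, 9, 8, 15, 6, 11, 12, 1, 13, 7]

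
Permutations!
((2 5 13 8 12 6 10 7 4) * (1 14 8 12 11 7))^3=(1 11 2 12)(4 13 10 8)(5 6 14 7)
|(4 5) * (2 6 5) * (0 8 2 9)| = |(0 8 2 6 5 4 9)| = 7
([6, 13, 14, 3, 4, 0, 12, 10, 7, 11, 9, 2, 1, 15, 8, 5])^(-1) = (0 5 15 13 1 12 6)(2 11 9 10 7 8 14)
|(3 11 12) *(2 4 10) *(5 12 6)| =15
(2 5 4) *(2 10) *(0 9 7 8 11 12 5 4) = [9, 1, 4, 3, 10, 0, 6, 8, 11, 7, 2, 12, 5] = (0 9 7 8 11 12 5)(2 4 10)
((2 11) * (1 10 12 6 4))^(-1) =(1 4 6 12 10)(2 11)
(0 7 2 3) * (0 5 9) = (0 7 2 3 5 9) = [7, 1, 3, 5, 4, 9, 6, 2, 8, 0]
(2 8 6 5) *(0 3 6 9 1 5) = (0 3 6)(1 5 2 8 9) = [3, 5, 8, 6, 4, 2, 0, 7, 9, 1]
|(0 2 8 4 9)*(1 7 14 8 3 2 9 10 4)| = 4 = |(0 9)(1 7 14 8)(2 3)(4 10)|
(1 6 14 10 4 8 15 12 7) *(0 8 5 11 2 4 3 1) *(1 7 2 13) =(0 8 15 12 2 4 5 11 13 1 6 14 10 3 7) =[8, 6, 4, 7, 5, 11, 14, 0, 15, 9, 3, 13, 2, 1, 10, 12]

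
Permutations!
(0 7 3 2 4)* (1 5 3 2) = [7, 5, 4, 1, 0, 3, 6, 2] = (0 7 2 4)(1 5 3)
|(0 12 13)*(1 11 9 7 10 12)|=8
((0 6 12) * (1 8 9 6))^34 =((0 1 8 9 6 12))^34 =(0 6 8)(1 12 9)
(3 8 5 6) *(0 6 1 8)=(0 6 3)(1 8 5)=[6, 8, 2, 0, 4, 1, 3, 7, 5]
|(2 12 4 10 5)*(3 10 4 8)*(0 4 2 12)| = |(0 4 2)(3 10 5 12 8)| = 15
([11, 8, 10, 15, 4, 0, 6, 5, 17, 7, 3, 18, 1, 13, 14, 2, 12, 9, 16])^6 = [8, 0, 3, 2, 4, 1, 6, 12, 11, 16, 15, 17, 5, 13, 14, 10, 7, 18, 9]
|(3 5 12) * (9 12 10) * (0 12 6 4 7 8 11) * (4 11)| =|(0 12 3 5 10 9 6 11)(4 7 8)| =24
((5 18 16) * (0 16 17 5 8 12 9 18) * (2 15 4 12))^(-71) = (0 12 16 9 8 18 2 17 15 5 4)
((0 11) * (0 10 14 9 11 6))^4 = (14)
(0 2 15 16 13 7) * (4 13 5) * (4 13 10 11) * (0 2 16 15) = (0 16 5 13 7 2)(4 10 11) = [16, 1, 0, 3, 10, 13, 6, 2, 8, 9, 11, 4, 12, 7, 14, 15, 5]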